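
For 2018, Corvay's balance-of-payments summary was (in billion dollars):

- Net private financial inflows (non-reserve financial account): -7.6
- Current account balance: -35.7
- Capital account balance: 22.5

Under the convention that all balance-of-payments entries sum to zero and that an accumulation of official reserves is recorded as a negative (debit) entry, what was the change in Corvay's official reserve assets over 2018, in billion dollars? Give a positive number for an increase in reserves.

Official reserve transactions balance = -((-35.7) + 22.5 + (-7.6)) = 20.8
An accumulation of reserves is recorded as a debit (negative entry), so the change in the stock of reserves is the negative of that balance.
Change in official reserves = -(20.8) = -20.8

-20.8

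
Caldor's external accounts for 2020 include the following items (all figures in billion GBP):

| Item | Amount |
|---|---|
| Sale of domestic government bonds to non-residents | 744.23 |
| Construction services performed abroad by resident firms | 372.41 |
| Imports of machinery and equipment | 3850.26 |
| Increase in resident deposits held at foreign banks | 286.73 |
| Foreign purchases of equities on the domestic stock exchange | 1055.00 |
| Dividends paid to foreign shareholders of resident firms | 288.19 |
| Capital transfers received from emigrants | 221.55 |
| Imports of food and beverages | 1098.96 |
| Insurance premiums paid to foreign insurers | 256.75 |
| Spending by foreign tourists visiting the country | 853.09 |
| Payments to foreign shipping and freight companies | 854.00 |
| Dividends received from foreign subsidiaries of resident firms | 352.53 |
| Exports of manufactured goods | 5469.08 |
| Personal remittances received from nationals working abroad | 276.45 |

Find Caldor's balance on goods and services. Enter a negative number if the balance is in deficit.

634.61

Goods: 5469.08 - 3850.26 - 1098.96 = 519.86
Services: -854.00 + 372.41 + 853.09 - 256.75 = 114.75
Trade balance = 519.86 + 114.75 = 634.61
(Excluded from the trade balance — financial account: sale of domestic government bonds to non-residents 744.23, increase in resident deposits held at foreign banks 286.73, foreign purchases of equities on the domestic stock exchange 1055.00; primary income: dividends paid to foreign shareholders of resident firms 288.19, dividends received from foreign subsidiaries of resident firms 352.53; capital account: capital transfers received from emigrants 221.55; secondary income: personal remittances received from nationals working abroad 276.45.)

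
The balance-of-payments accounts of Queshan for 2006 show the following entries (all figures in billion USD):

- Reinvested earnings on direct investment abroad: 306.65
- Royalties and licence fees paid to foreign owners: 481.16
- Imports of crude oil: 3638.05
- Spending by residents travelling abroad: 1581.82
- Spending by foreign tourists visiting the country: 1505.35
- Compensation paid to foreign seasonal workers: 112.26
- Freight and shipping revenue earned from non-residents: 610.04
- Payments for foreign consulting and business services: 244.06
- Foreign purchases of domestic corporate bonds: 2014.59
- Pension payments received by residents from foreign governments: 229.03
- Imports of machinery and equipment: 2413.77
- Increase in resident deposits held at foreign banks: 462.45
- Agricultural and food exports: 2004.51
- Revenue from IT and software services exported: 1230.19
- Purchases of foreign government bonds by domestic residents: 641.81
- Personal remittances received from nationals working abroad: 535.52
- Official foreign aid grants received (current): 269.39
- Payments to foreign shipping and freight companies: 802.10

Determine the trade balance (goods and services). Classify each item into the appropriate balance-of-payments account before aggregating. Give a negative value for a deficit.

-3810.87

Goods: -2413.77 - 3638.05 + 2004.51 = -4047.31
Services: -1581.82 - 244.06 - 802.10 + 1230.19 + 1505.35 - 481.16 + 610.04 = 236.44
Trade balance = -4047.31 + 236.44 = -3810.87
(Excluded from the trade balance — primary income: reinvested earnings on direct investment abroad 306.65, compensation paid to foreign seasonal workers 112.26; financial account: foreign purchases of domestic corporate bonds 2014.59, increase in resident deposits held at foreign banks 462.45, purchases of foreign government bonds by domestic residents 641.81; secondary income: pension payments received by residents from foreign governments 229.03, personal remittances received from nationals working abroad 535.52, official foreign aid grants received (current) 269.39.)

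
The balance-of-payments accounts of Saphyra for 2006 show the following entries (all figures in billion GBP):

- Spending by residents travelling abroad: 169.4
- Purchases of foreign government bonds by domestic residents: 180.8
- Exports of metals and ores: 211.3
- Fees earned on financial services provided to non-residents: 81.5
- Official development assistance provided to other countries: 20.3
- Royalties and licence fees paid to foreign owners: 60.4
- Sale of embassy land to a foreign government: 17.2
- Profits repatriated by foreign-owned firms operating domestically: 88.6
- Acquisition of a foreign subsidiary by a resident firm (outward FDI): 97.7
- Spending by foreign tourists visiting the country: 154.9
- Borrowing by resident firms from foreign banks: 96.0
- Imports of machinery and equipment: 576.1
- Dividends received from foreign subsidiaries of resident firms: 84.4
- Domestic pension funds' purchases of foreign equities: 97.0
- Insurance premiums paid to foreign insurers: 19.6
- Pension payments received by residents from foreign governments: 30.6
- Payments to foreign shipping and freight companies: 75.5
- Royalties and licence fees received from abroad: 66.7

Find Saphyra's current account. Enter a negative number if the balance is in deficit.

-380.5

Goods: -576.1 + 211.3 = -364.8
Services: 81.5 + 154.9 - 75.5 - 60.4 - 19.6 + 66.7 - 169.4 = -21.8
Primary income: 84.4 - 88.6 = -4.2
Secondary income: -20.3 + 30.6 = 10.3
Current account = (-364.8) + (-21.8) + (-4.2) + 10.3 = -380.5
(Excluded from the current account — financial account: purchases of foreign government bonds by domestic residents 180.8, acquisition of a foreign subsidiary by a resident firm (outward FDI) 97.7, borrowing by resident firms from foreign banks 96.0, domestic pension funds' purchases of foreign equities 97.0; capital account: sale of embassy land to a foreign government 17.2.)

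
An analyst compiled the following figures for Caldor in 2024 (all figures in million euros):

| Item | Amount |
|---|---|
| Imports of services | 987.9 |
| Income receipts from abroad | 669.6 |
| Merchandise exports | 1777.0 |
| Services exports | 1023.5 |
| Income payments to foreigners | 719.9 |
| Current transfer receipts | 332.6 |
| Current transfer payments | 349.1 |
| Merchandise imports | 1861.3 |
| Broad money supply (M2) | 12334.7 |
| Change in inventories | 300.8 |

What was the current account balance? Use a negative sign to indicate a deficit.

Goods balance = 1777.0 - 1861.3 = -84.3
Services balance = 1023.5 - 987.9 = 35.6
Trade balance (goods + services) = -84.3 + 35.6 = -48.7
Net primary income = 669.6 - 719.9 = -50.3
Net secondary income = 332.6 - 349.1 = -16.5
Current account = -48.7 + (-50.3) + (-16.5) = -115.5

-115.5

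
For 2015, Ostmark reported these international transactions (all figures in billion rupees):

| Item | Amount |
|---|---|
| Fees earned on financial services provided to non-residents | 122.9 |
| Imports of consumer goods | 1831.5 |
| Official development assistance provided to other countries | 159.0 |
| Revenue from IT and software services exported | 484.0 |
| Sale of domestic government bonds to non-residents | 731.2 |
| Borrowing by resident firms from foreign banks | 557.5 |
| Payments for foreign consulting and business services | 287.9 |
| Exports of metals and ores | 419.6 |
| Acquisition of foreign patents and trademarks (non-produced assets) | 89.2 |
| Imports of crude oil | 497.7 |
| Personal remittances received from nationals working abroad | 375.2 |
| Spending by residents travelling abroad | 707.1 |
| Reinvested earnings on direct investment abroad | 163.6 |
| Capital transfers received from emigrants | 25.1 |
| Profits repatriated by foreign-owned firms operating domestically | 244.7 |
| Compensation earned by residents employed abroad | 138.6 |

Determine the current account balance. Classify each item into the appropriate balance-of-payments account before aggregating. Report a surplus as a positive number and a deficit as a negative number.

Goods: -497.7 - 1831.5 + 419.6 = -1909.6
Services: -287.9 - 707.1 + 484.0 + 122.9 = -388.1
Primary income: -244.7 + 138.6 + 163.6 = 57.5
Secondary income: 375.2 - 159.0 = 216.2
Current account = (-1909.6) + (-388.1) + 57.5 + 216.2 = -2024.0
(Excluded from the current account — financial account: sale of domestic government bonds to non-residents 731.2, borrowing by resident firms from foreign banks 557.5; capital account: acquisition of foreign patents and trademarks (non-produced assets) 89.2, capital transfers received from emigrants 25.1.)

-2024.0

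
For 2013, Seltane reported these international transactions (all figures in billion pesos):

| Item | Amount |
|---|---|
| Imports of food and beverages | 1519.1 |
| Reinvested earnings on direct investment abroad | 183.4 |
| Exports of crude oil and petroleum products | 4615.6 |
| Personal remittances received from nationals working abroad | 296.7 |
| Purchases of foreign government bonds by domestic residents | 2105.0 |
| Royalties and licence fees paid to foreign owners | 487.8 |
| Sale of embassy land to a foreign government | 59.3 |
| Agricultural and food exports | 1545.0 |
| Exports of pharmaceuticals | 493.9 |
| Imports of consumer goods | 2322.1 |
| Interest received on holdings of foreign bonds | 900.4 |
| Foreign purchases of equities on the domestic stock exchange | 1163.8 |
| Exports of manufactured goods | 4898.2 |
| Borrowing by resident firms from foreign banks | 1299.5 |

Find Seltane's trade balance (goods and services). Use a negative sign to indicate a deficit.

7223.7

Goods: -1519.1 + 1545.0 + 493.9 - 2322.1 + 4898.2 + 4615.6 = 7711.5
Services: -487.8
Trade balance = 7711.5 + (-487.8) = 7223.7
(Excluded from the trade balance — primary income: reinvested earnings on direct investment abroad 183.4, interest received on holdings of foreign bonds 900.4; secondary income: personal remittances received from nationals working abroad 296.7; financial account: purchases of foreign government bonds by domestic residents 2105.0, foreign purchases of equities on the domestic stock exchange 1163.8, borrowing by resident firms from foreign banks 1299.5; capital account: sale of embassy land to a foreign government 59.3.)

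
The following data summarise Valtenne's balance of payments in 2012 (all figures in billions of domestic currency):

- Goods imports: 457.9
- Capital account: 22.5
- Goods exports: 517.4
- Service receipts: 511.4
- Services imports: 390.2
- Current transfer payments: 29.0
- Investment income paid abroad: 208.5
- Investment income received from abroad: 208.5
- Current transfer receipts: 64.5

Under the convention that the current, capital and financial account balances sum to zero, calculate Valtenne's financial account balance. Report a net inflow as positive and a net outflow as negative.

-238.7

Goods balance = 517.4 - 457.9 = 59.5
Services balance = 511.4 - 390.2 = 121.2
Trade balance (goods + services) = 59.5 + 121.2 = 180.7
Net primary income = 208.5 - 208.5 = 0.0
Net secondary income = 64.5 - 29.0 = 35.5
Current account = 180.7 + 0.0 + 35.5 = 216.2
Financial account = -(216.2 + 22.5) = -238.7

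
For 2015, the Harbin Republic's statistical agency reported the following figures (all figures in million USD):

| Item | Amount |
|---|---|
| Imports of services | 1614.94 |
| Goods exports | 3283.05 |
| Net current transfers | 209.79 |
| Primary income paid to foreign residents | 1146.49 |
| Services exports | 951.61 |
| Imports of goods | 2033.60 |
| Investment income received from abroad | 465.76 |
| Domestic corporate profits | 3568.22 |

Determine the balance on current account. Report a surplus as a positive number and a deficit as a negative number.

115.18

Goods balance = 3283.05 - 2033.60 = 1249.45
Services balance = 951.61 - 1614.94 = -663.33
Trade balance (goods + services) = 1249.45 + (-663.33) = 586.12
Net primary income = 465.76 - 1146.49 = -680.73
Net secondary income = 209.79
Current account = 586.12 + (-680.73) + 209.79 = 115.18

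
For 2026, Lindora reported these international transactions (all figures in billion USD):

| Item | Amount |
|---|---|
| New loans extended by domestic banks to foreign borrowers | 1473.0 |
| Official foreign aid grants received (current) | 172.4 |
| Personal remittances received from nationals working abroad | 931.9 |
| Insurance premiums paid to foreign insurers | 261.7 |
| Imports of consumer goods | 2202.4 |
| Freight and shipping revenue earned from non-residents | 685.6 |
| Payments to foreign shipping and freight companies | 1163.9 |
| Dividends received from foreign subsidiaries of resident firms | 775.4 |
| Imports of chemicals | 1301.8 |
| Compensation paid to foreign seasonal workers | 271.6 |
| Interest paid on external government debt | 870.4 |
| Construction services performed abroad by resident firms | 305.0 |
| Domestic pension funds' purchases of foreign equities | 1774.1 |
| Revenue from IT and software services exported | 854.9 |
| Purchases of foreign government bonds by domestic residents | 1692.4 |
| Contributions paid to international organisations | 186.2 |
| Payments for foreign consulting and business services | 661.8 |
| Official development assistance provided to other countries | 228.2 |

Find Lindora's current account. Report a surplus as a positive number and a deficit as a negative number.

-3422.8

Goods: -1301.8 - 2202.4 = -3504.2
Services: 305.0 + 854.9 - 661.8 + 685.6 - 1163.9 - 261.7 = -241.9
Primary income: -271.6 - 870.4 + 775.4 = -366.6
Secondary income: -186.2 + 172.4 - 228.2 + 931.9 = 689.9
Current account = (-3504.2) + (-241.9) + (-366.6) + 689.9 = -3422.8
(Excluded from the current account — financial account: new loans extended by domestic banks to foreign borrowers 1473.0, domestic pension funds' purchases of foreign equities 1774.1, purchases of foreign government bonds by domestic residents 1692.4.)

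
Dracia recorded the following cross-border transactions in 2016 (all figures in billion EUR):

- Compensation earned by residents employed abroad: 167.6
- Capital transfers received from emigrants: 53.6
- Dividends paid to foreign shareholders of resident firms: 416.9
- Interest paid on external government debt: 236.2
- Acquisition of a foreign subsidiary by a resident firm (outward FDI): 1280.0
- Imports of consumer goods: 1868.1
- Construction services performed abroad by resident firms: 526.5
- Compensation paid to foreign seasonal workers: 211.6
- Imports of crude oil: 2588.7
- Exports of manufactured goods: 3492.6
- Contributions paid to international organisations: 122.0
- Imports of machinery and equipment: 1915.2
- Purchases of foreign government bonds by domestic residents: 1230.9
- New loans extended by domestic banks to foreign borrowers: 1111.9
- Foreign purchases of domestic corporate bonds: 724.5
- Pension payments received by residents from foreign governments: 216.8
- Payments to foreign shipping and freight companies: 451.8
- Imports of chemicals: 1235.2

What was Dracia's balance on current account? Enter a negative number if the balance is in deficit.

Goods: -1235.2 - 1868.1 + 3492.6 - 2588.7 - 1915.2 = -4114.6
Services: -451.8 + 526.5 = 74.7
Primary income: -211.6 + 167.6 - 416.9 - 236.2 = -697.1
Secondary income: 216.8 - 122.0 = 94.8
Current account = (-4114.6) + 74.7 + (-697.1) + 94.8 = -4642.2
(Excluded from the current account — capital account: capital transfers received from emigrants 53.6; financial account: acquisition of a foreign subsidiary by a resident firm (outward FDI) 1280.0, purchases of foreign government bonds by domestic residents 1230.9, new loans extended by domestic banks to foreign borrowers 1111.9, foreign purchases of domestic corporate bonds 724.5.)

-4642.2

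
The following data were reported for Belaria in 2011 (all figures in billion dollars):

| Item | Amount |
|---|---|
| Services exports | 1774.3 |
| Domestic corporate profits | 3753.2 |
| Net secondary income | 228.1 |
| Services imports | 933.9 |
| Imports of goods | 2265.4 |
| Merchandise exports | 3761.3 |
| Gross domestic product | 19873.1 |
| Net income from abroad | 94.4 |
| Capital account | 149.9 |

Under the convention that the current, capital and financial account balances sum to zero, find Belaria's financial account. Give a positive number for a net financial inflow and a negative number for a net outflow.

Goods balance = 3761.3 - 2265.4 = 1495.9
Services balance = 1774.3 - 933.9 = 840.4
Trade balance (goods + services) = 1495.9 + 840.4 = 2336.3
Net primary income = 94.4
Net secondary income = 228.1
Current account = 2336.3 + 94.4 + 228.1 = 2658.8
Financial account = -(2658.8 + 149.9) = -2808.7

-2808.7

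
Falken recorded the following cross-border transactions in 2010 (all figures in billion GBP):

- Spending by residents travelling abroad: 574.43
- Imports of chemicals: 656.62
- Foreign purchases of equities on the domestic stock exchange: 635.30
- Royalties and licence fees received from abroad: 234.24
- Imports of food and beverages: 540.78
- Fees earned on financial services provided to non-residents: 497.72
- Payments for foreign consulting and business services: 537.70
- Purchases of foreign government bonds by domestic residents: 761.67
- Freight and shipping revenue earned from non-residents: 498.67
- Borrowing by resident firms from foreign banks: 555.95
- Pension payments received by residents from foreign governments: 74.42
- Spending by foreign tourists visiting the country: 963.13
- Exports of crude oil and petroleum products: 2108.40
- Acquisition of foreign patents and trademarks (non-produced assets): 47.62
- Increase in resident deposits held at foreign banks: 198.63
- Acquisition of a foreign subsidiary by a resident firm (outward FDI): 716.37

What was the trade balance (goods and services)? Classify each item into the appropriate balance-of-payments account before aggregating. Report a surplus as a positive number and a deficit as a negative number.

Goods: -540.78 + 2108.40 - 656.62 = 911.00
Services: 497.72 + 234.24 - 574.43 + 963.13 - 537.70 + 498.67 = 1081.63
Trade balance = 911.00 + 1081.63 = 1992.63
(Excluded from the trade balance — financial account: foreign purchases of equities on the domestic stock exchange 635.30, purchases of foreign government bonds by domestic residents 761.67, borrowing by resident firms from foreign banks 555.95, increase in resident deposits held at foreign banks 198.63, acquisition of a foreign subsidiary by a resident firm (outward FDI) 716.37; secondary income: pension payments received by residents from foreign governments 74.42; capital account: acquisition of foreign patents and trademarks (non-produced assets) 47.62.)

1992.63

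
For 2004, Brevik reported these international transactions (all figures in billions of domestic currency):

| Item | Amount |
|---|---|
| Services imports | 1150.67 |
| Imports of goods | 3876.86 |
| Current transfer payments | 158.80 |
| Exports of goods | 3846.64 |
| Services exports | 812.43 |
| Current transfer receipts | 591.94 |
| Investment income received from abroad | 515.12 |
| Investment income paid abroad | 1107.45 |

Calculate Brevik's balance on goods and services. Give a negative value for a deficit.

Goods balance = 3846.64 - 3876.86 = -30.22
Services balance = 812.43 - 1150.67 = -338.24
Trade balance (goods + services) = -30.22 + (-338.24) = -368.46

-368.46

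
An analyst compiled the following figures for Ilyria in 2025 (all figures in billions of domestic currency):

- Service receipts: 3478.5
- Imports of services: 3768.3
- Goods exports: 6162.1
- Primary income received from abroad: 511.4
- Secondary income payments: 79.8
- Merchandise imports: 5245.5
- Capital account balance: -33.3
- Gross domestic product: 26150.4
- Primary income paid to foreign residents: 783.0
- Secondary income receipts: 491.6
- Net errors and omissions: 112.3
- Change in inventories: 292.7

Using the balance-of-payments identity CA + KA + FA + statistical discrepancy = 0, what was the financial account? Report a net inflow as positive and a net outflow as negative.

-846.0

Goods balance = 6162.1 - 5245.5 = 916.6
Services balance = 3478.5 - 3768.3 = -289.8
Trade balance (goods + services) = 916.6 + (-289.8) = 626.8
Net primary income = 511.4 - 783.0 = -271.6
Net secondary income = 491.6 - 79.8 = 411.8
Current account = 626.8 + (-271.6) + 411.8 = 767.0
Financial account = -(767.0 + (-33.3) + 112.3) = -846.0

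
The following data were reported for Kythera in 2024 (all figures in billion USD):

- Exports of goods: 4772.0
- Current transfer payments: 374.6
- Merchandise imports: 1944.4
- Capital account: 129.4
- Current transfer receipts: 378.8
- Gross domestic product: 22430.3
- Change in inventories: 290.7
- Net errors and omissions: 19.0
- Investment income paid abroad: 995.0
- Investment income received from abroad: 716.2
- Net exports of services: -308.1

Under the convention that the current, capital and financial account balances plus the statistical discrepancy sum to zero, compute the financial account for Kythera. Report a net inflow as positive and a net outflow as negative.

Goods balance = 4772.0 - 1944.4 = 2827.6
Services balance = -308.1
Trade balance (goods + services) = 2827.6 + (-308.1) = 2519.5
Net primary income = 716.2 - 995.0 = -278.8
Net secondary income = 378.8 - 374.6 = 4.2
Current account = 2519.5 + (-278.8) + 4.2 = 2244.9
Financial account = -(2244.9 + 129.4 + 19.0) = -2393.3

-2393.3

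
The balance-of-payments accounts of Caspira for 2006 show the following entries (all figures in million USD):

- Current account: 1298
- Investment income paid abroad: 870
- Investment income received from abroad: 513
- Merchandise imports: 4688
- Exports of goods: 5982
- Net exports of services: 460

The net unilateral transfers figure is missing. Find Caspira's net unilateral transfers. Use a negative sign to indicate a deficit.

Current account = goods balance + services balance + net primary income + net secondary income
Sum of the known components = 1397
Net unilateral transfers = CA - (known components) = 1298 - 1397 = -99

-99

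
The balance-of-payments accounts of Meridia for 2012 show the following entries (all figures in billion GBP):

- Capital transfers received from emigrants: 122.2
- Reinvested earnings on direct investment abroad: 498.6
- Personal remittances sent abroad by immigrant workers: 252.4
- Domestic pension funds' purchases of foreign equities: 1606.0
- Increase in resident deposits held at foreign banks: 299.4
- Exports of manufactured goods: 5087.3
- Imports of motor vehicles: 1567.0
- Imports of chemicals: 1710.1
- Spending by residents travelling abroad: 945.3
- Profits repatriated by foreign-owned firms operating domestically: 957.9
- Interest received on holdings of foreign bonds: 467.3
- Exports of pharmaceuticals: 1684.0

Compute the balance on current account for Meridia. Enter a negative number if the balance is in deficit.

Goods: 1684.0 - 1567.0 - 1710.1 + 5087.3 = 3494.2
Services: -945.3
Primary income: -957.9 + 498.6 + 467.3 = 8.0
Secondary income: -252.4
Current account = 3494.2 + (-945.3) + 8.0 + (-252.4) = 2304.5
(Excluded from the current account — capital account: capital transfers received from emigrants 122.2; financial account: domestic pension funds' purchases of foreign equities 1606.0, increase in resident deposits held at foreign banks 299.4.)

2304.5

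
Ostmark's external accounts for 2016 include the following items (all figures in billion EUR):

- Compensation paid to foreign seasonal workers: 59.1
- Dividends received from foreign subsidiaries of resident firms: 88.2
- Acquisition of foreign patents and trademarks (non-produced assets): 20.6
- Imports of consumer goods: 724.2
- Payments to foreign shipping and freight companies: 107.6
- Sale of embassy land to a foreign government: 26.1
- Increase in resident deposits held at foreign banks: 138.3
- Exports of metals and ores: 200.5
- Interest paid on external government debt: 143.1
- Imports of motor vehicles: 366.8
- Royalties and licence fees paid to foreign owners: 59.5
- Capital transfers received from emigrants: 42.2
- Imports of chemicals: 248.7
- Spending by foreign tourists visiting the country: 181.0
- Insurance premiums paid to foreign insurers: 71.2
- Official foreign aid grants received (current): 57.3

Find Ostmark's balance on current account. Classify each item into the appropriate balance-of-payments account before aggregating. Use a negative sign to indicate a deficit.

Goods: -724.2 + 200.5 - 248.7 - 366.8 = -1139.2
Services: -107.6 + 181.0 - 59.5 - 71.2 = -57.3
Primary income: -143.1 - 59.1 + 88.2 = -114.0
Secondary income: 57.3
Current account = (-1139.2) + (-57.3) + (-114.0) + 57.3 = -1253.2
(Excluded from the current account — capital account: acquisition of foreign patents and trademarks (non-produced assets) 20.6, sale of embassy land to a foreign government 26.1, capital transfers received from emigrants 42.2; financial account: increase in resident deposits held at foreign banks 138.3.)

-1253.2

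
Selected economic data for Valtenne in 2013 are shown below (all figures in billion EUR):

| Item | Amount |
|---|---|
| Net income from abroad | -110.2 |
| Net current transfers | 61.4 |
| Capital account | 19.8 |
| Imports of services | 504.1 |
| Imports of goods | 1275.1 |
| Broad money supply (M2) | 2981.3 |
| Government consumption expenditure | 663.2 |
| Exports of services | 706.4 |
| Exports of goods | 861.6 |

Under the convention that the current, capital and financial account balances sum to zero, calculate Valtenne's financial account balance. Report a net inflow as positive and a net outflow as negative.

Goods balance = 861.6 - 1275.1 = -413.5
Services balance = 706.4 - 504.1 = 202.3
Trade balance (goods + services) = -413.5 + 202.3 = -211.2
Net primary income = -110.2
Net secondary income = 61.4
Current account = -211.2 + (-110.2) + 61.4 = -260.0
Financial account = -(-260.0 + 19.8) = 240.2

240.2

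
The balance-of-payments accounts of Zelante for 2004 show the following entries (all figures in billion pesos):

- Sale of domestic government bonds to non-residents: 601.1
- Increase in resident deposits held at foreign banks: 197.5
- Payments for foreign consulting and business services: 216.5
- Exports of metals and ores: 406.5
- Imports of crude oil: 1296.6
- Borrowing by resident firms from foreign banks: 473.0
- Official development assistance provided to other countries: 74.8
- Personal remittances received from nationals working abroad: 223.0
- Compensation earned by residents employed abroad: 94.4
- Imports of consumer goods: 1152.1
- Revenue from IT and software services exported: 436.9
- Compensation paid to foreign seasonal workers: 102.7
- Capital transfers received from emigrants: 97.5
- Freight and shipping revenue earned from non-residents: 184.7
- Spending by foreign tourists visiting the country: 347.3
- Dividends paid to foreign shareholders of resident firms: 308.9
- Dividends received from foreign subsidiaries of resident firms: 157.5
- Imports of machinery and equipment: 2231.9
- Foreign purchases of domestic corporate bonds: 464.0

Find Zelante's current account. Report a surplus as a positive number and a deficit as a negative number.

Goods: -1296.6 + 406.5 - 2231.9 - 1152.1 = -4274.1
Services: 436.9 + 184.7 + 347.3 - 216.5 = 752.4
Primary income: 157.5 - 102.7 + 94.4 - 308.9 = -159.7
Secondary income: -74.8 + 223.0 = 148.2
Current account = (-4274.1) + 752.4 + (-159.7) + 148.2 = -3533.2
(Excluded from the current account — financial account: sale of domestic government bonds to non-residents 601.1, increase in resident deposits held at foreign banks 197.5, borrowing by resident firms from foreign banks 473.0, foreign purchases of domestic corporate bonds 464.0; capital account: capital transfers received from emigrants 97.5.)

-3533.2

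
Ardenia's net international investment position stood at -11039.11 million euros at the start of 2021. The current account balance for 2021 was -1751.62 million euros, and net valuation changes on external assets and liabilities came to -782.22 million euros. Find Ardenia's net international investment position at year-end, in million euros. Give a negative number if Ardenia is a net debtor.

-13572.95

Change in NIIP = current account + net valuation change = -1751.62 + (-782.22) = -2533.84
End-of-year NIIP = -11039.11 + (-2533.84) = -13572.95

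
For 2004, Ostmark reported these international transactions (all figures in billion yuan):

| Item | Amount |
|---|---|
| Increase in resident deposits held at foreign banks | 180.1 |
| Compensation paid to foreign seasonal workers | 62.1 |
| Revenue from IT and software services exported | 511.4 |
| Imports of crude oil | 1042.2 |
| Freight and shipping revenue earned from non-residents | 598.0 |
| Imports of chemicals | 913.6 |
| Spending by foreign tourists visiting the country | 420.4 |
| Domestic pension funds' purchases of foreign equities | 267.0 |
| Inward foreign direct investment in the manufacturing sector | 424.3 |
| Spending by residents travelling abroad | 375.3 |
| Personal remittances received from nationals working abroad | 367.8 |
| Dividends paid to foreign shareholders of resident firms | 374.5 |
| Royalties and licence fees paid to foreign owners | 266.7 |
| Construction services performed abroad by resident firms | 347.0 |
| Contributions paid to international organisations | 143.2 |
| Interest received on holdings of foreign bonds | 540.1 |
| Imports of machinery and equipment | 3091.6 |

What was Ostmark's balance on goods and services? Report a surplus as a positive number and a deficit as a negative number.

Goods: -1042.2 - 3091.6 - 913.6 = -5047.4
Services: -266.7 - 375.3 + 420.4 + 511.4 + 347.0 + 598.0 = 1234.8
Trade balance = -5047.4 + 1234.8 = -3812.6
(Excluded from the trade balance — financial account: increase in resident deposits held at foreign banks 180.1, domestic pension funds' purchases of foreign equities 267.0, inward foreign direct investment in the manufacturing sector 424.3; primary income: compensation paid to foreign seasonal workers 62.1, dividends paid to foreign shareholders of resident firms 374.5, interest received on holdings of foreign bonds 540.1; secondary income: personal remittances received from nationals working abroad 367.8, contributions paid to international organisations 143.2.)

-3812.6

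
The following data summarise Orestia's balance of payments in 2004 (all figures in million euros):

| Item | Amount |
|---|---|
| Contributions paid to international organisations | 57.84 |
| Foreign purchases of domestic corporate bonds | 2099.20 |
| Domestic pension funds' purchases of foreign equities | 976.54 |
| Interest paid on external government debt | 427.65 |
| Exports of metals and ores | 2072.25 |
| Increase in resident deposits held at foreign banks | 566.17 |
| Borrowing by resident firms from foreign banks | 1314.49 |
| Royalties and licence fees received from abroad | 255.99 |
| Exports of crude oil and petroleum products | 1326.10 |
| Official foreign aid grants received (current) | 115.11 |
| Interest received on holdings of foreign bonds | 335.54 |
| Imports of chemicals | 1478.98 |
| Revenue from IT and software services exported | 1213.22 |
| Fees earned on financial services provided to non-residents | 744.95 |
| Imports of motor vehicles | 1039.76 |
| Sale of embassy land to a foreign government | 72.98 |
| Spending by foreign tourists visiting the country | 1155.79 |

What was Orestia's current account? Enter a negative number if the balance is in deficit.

4214.72

Goods: -1039.76 + 1326.10 - 1478.98 + 2072.25 = 879.61
Services: 255.99 + 1213.22 + 1155.79 + 744.95 = 3369.95
Primary income: 335.54 - 427.65 = -92.11
Secondary income: 115.11 - 57.84 = 57.27
Current account = 879.61 + 3369.95 + (-92.11) + 57.27 = 4214.72
(Excluded from the current account — financial account: foreign purchases of domestic corporate bonds 2099.20, domestic pension funds' purchases of foreign equities 976.54, increase in resident deposits held at foreign banks 566.17, borrowing by resident firms from foreign banks 1314.49; capital account: sale of embassy land to a foreign government 72.98.)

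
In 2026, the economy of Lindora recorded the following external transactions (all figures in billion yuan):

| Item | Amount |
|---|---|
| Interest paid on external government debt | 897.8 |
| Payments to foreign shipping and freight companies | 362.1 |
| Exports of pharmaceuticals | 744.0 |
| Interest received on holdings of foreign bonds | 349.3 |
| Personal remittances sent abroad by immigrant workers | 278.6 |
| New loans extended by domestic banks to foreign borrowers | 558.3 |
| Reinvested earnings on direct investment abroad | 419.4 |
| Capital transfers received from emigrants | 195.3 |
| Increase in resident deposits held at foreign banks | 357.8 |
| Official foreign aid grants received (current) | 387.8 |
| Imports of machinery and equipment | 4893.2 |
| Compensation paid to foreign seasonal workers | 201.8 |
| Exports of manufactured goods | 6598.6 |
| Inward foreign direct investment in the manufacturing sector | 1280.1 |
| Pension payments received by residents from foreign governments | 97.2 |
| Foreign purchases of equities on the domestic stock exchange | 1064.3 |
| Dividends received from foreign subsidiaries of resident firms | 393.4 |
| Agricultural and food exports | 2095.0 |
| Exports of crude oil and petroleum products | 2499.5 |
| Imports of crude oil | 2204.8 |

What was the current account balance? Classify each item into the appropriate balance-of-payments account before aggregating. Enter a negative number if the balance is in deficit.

4745.9

Goods: 744.0 + 2095.0 + 6598.6 - 2204.8 + 2499.5 - 4893.2 = 4839.1
Services: -362.1
Primary income: 419.4 + 349.3 - 201.8 + 393.4 - 897.8 = 62.5
Secondary income: -278.6 + 97.2 + 387.8 = 206.4
Current account = 4839.1 + (-362.1) + 62.5 + 206.4 = 4745.9
(Excluded from the current account — financial account: new loans extended by domestic banks to foreign borrowers 558.3, increase in resident deposits held at foreign banks 357.8, inward foreign direct investment in the manufacturing sector 1280.1, foreign purchases of equities on the domestic stock exchange 1064.3; capital account: capital transfers received from emigrants 195.3.)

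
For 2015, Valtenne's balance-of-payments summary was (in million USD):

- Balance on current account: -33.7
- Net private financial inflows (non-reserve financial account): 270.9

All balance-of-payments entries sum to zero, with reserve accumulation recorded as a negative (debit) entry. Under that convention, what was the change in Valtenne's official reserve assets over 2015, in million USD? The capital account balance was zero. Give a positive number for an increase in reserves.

Official reserve transactions balance = -((-33.7) + 270.9) = -237.2
An accumulation of reserves is recorded as a debit (negative entry), so the change in the stock of reserves is the negative of that balance.
Change in official reserves = -(-237.2) = 237.2

237.2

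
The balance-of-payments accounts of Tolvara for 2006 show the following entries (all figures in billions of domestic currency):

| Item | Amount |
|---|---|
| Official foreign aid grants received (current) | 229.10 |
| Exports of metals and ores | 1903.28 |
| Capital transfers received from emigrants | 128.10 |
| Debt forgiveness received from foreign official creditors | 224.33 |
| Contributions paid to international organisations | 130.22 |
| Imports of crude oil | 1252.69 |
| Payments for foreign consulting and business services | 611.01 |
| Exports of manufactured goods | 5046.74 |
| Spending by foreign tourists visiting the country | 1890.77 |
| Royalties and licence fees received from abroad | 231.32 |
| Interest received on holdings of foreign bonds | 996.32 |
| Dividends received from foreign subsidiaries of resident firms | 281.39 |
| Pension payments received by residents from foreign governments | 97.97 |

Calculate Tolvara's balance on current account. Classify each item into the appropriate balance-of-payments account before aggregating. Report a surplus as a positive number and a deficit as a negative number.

8682.97

Goods: 1903.28 - 1252.69 + 5046.74 = 5697.33
Services: 231.32 + 1890.77 - 611.01 = 1511.08
Primary income: 281.39 + 996.32 = 1277.71
Secondary income: -130.22 + 97.97 + 229.10 = 196.85
Current account = 5697.33 + 1511.08 + 1277.71 + 196.85 = 8682.97
(Excluded from the current account — capital account: capital transfers received from emigrants 128.10, debt forgiveness received from foreign official creditors 224.33.)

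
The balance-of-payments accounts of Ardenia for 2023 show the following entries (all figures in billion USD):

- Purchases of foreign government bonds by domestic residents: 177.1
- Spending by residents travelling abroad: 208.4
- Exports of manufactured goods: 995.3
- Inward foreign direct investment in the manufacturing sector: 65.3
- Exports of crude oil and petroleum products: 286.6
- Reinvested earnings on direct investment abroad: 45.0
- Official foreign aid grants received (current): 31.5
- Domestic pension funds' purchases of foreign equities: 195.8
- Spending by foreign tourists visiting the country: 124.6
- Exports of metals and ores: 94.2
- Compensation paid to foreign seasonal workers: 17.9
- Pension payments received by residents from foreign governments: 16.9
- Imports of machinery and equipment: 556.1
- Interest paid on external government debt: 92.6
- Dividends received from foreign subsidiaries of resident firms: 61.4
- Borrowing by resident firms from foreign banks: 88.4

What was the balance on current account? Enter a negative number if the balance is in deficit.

780.5

Goods: 995.3 + 94.2 - 556.1 + 286.6 = 820.0
Services: -208.4 + 124.6 = -83.8
Primary income: -92.6 + 45.0 + 61.4 - 17.9 = -4.1
Secondary income: 31.5 + 16.9 = 48.4
Current account = 820.0 + (-83.8) + (-4.1) + 48.4 = 780.5
(Excluded from the current account — financial account: purchases of foreign government bonds by domestic residents 177.1, inward foreign direct investment in the manufacturing sector 65.3, domestic pension funds' purchases of foreign equities 195.8, borrowing by resident firms from foreign banks 88.4.)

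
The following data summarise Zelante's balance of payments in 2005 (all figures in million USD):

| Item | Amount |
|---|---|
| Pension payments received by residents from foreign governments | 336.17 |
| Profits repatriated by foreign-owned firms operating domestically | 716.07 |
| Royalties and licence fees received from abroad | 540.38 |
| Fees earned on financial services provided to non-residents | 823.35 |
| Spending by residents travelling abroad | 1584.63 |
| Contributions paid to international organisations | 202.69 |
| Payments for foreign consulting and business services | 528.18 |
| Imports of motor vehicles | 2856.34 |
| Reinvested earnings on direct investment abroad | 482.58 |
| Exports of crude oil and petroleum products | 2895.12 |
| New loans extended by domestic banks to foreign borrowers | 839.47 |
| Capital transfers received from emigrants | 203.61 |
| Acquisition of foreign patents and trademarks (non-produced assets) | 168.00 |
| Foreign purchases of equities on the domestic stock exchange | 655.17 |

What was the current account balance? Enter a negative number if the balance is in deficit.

-810.31

Goods: 2895.12 - 2856.34 = 38.78
Services: 540.38 - 528.18 - 1584.63 + 823.35 = -749.08
Primary income: -716.07 + 482.58 = -233.49
Secondary income: 336.17 - 202.69 = 133.48
Current account = 38.78 + (-749.08) + (-233.49) + 133.48 = -810.31
(Excluded from the current account — financial account: new loans extended by domestic banks to foreign borrowers 839.47, foreign purchases of equities on the domestic stock exchange 655.17; capital account: capital transfers received from emigrants 203.61, acquisition of foreign patents and trademarks (non-produced assets) 168.00.)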